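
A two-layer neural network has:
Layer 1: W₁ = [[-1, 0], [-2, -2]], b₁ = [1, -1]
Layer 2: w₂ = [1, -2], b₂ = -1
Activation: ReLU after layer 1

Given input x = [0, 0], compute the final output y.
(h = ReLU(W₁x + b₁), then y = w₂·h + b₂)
y = 0

Layer 1 pre-activation: z₁ = [1, -1]
After ReLU: h = [1, 0]
Layer 2 output: y = 1×1 + -2×0 + -1 = 0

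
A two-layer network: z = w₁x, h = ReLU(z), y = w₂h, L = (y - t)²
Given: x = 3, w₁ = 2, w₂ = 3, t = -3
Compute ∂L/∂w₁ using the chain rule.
∂L/∂w₁ = 378

Forward pass:
z = w₁x = 2×3 = 6
h = ReLU(6) = 6
y = w₂h = 3×6 = 18

Backward pass:
∂L/∂y = 2(y - t) = 2(18 - -3) = 42
∂y/∂h = w₂ = 3
∂h/∂z = 1 (ReLU derivative)
∂z/∂w₁ = x = 3

∂L/∂w₁ = 42 × 3 × 1 × 3 = 378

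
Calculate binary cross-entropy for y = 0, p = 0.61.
L = 0.9416

L = -0·log(0.61) - 1·log(0.39) = -log(0.39) = 0.9416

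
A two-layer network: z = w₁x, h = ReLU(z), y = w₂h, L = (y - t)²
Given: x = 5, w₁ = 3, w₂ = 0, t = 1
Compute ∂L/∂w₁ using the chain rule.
∂L/∂w₁ = 0

Forward pass:
z = w₁x = 3×5 = 15
h = ReLU(15) = 15
y = w₂h = 0×15 = 0

Backward pass:
∂L/∂y = 2(y - t) = 2(0 - 1) = -2
∂y/∂h = w₂ = 0
∂h/∂z = 1 (ReLU derivative)
∂z/∂w₁ = x = 5

∂L/∂w₁ = -2 × 0 × 1 × 5 = 0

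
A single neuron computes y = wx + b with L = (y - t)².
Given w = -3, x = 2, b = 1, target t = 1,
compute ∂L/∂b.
∂L/∂b = -12

y = wx + b = (-3)(2) + 1 = -5
∂L/∂y = 2(y - t) = 2(-5 - 1) = -12
∂y/∂b = 1
∂L/∂b = ∂L/∂y · ∂y/∂b = -12 × 1 = -12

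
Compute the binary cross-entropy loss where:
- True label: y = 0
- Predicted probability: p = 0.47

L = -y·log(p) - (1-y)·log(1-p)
L = 0.6349

L = -0·log(0.47) - 1·log(0.53) = -log(0.53) = 0.6349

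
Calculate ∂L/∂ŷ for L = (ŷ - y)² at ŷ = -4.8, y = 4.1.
∂L/∂ŷ = -17.8

∂L/∂ŷ = 2(ŷ - y) = 2(-4.8 - 4.1) = 2(-8.9) = -17.8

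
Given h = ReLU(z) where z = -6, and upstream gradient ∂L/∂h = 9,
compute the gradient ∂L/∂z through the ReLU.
∂L/∂z = 0

h = ReLU(-6) = 0
Since z < 0: ∂h/∂z = 0
∂L/∂z = ∂L/∂h · ∂h/∂z = 9 × 0 = 0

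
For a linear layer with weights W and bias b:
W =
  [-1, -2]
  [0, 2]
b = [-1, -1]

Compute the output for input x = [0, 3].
y = [-7, 5]

Wx = [-1×0 + -2×3, 0×0 + 2×3]
   = [-6, 6]
y = Wx + b = [-6 + -1, 6 + -1] = [-7, 5]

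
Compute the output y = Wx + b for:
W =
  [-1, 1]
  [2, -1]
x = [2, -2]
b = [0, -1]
y = [-4, 5]

Wx = [-1×2 + 1×-2, 2×2 + -1×-2]
   = [-4, 6]
y = Wx + b = [-4 + 0, 6 + -1] = [-4, 5]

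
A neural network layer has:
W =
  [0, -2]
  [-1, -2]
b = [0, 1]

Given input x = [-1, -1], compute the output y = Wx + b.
y = [2, 4]

Wx = [0×-1 + -2×-1, -1×-1 + -2×-1]
   = [2, 3]
y = Wx + b = [2 + 0, 3 + 1] = [2, 4]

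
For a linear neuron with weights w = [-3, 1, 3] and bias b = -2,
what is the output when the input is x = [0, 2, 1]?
y = 3

y = (-3)(0) + (1)(2) + (3)(1) + -2 = 3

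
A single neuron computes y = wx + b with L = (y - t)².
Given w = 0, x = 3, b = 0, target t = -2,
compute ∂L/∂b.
∂L/∂b = 4

y = wx + b = (0)(3) + 0 = 0
∂L/∂y = 2(y - t) = 2(0 - -2) = 4
∂y/∂b = 1
∂L/∂b = ∂L/∂y · ∂y/∂b = 4 × 1 = 4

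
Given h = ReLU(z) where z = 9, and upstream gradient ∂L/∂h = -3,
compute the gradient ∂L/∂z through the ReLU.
∂L/∂z = -3

h = ReLU(9) = 9
Since z > 0: ∂h/∂z = 1
∂L/∂z = ∂L/∂h · ∂h/∂z = -3 × 1 = -3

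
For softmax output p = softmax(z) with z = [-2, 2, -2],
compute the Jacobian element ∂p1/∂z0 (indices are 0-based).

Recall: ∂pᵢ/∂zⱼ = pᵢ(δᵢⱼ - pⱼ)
∂p1/∂z0 = -0.01704

p = softmax(z) = [0.01767, 0.9647, 0.01767]
p1 = 0.9647, p0 = 0.01767

∂p1/∂z0 = -p1 × p0 = -0.9647 × 0.01767 = -0.01704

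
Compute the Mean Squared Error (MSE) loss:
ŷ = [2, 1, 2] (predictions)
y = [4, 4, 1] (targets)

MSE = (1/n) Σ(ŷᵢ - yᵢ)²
MSE = 4.667

MSE = (1/3)((2-4)² + (1-4)² + (2-1)²) = (1/3)(4 + 9 + 1) = 4.667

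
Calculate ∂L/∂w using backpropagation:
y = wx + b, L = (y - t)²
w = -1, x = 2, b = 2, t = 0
∂L/∂w = 0

y = wx + b = (-1)(2) + 2 = 0
∂L/∂y = 2(y - t) = 2(0 - 0) = 0
∂y/∂w = x = 2
∂L/∂w = ∂L/∂y · ∂y/∂w = 0 × 2 = 0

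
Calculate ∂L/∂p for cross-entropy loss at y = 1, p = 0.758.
∂L/∂p = -1.319

∂L/∂p = -y/p + (1-y)/(1-p) = -1/0.758 + 0 = -1.319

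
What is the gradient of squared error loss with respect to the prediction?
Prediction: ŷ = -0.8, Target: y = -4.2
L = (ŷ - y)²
∂L/∂ŷ = 6.8

∂L/∂ŷ = 2(ŷ - y) = 2(-0.8 - -4.2) = 2(3.4) = 6.8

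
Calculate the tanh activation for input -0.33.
-0.3185

tanh(-0.33) = (e^(-0.33) - e^(0.33))/(e^(-0.33) + e^(0.33)) = -0.3185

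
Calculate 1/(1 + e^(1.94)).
0.1256

sigmoid(-1.94) = 1/(1 + e^(1.94)) = 1/(1 + 6.959) = 0.1256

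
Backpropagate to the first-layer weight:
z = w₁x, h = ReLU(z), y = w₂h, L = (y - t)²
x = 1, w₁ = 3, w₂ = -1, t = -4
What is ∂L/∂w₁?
∂L/∂w₁ = -2

Forward pass:
z = w₁x = 3×1 = 3
h = ReLU(3) = 3
y = w₂h = -1×3 = -3

Backward pass:
∂L/∂y = 2(y - t) = 2(-3 - -4) = 2
∂y/∂h = w₂ = -1
∂h/∂z = 1 (ReLU derivative)
∂z/∂w₁ = x = 1

∂L/∂w₁ = 2 × -1 × 1 × 1 = -2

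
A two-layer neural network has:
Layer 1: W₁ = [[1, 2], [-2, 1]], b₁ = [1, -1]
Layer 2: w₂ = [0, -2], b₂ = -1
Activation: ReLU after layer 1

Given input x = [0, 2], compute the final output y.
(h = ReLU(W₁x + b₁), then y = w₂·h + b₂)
y = -3

Layer 1 pre-activation: z₁ = [5, 1]
After ReLU: h = [5, 1]
Layer 2 output: y = 0×5 + -2×1 + -1 = -3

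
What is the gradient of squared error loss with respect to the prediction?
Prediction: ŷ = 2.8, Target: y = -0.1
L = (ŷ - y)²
∂L/∂ŷ = 5.8

∂L/∂ŷ = 2(ŷ - y) = 2(2.8 - -0.1) = 2(2.9) = 5.8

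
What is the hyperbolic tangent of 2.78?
0.9923

tanh(2.78) = (e^(2.78) - e^(-2.78))/(e^(2.78) + e^(-2.78)) = 0.9923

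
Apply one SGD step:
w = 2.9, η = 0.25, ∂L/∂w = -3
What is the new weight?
w_new = 3.65

w_new = w - η·∂L/∂w = 2.9 - 0.25×(-3) = 2.9 - (-0.75) = 3.65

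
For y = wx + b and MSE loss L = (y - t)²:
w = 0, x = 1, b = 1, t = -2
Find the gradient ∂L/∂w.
∂L/∂w = 6

y = wx + b = (0)(1) + 1 = 1
∂L/∂y = 2(y - t) = 2(1 - -2) = 6
∂y/∂w = x = 1
∂L/∂w = ∂L/∂y · ∂y/∂w = 6 × 1 = 6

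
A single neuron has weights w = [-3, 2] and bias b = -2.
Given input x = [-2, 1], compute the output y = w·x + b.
y = 6

y = (-3)(-2) + (2)(1) + -2 = 6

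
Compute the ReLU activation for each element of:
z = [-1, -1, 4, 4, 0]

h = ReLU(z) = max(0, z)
h = [0, 0, 4, 4, 0]

ReLU applied element-wise: max(0,-1)=0, max(0,-1)=0, max(0,4)=4, max(0,4)=4, max(0,0)=0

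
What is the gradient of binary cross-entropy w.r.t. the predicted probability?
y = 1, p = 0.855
∂L/∂p = -1.17

∂L/∂p = -y/p + (1-y)/(1-p) = -1/0.855 + 0 = -1.17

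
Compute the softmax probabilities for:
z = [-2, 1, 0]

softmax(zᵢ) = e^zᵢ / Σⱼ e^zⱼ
p = [0.0351, 0.7054, 0.2595]

exp(z) = [0.1353, 2.718, 1]
Sum = 3.854
p = [0.0351, 0.7054, 0.2595]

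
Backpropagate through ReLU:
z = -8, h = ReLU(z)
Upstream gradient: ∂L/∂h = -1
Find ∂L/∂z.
∂L/∂z = 0

h = ReLU(-8) = 0
Since z < 0: ∂h/∂z = 0
∂L/∂z = ∂L/∂h · ∂h/∂z = -1 × 0 = 0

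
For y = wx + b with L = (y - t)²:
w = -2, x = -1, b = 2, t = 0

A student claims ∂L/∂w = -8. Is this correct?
Correct

y = (-2)(-1) + 2 = 4
∂L/∂y = 2(y - t) = 2(4 - 0) = 8
∂y/∂w = x = -1
∂L/∂w = 8 × -1 = -8

Claimed value: -8
Correct: The correct gradient is -8.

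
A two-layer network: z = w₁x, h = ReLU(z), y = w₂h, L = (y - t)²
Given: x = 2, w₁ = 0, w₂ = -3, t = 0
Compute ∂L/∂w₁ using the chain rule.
∂L/∂w₁ = 0

Forward pass:
z = w₁x = 0×2 = 0
h = ReLU(0) = 0
y = w₂h = -3×0 = 0

Backward pass:
∂L/∂y = 2(y - t) = 2(0 - 0) = 0
∂y/∂h = w₂ = -3
∂h/∂z = 0 (ReLU derivative)
∂z/∂w₁ = x = 2

∂L/∂w₁ = 0 × -3 × 0 × 2 = 0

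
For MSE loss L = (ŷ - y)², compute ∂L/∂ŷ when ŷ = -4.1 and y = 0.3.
∂L/∂ŷ = -8.8

∂L/∂ŷ = 2(ŷ - y) = 2(-4.1 - 0.3) = 2(-4.4) = -8.8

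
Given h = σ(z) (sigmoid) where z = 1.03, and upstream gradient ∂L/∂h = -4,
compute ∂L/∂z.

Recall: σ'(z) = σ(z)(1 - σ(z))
∂L/∂z = -0.7755

σ(1.03) = 0.7369
σ'(1.03) = σ(1.03)(1 - σ(1.03)) = 0.7369 × 0.2631 = 0.1939
∂L/∂z = ∂L/∂h · σ'(z) = -4 × 0.1939 = -0.7755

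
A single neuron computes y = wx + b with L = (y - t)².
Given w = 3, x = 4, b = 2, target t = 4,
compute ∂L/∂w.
∂L/∂w = 80

y = wx + b = (3)(4) + 2 = 14
∂L/∂y = 2(y - t) = 2(14 - 4) = 20
∂y/∂w = x = 4
∂L/∂w = ∂L/∂y · ∂y/∂w = 20 × 4 = 80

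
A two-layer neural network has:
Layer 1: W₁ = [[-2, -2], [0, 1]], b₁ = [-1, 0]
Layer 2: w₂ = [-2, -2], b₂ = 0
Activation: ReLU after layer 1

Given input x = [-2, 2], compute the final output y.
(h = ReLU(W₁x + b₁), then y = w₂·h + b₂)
y = -4

Layer 1 pre-activation: z₁ = [-1, 2]
After ReLU: h = [0, 2]
Layer 2 output: y = -2×0 + -2×2 + 0 = -4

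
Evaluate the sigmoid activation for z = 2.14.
0.8947

sigmoid(2.14) = 1/(1 + e^(-2.14)) = 1/(1 + 0.1177) = 0.8947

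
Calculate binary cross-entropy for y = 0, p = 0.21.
L = 0.2357

L = -0·log(0.21) - 1·log(0.79) = -log(0.79) = 0.2357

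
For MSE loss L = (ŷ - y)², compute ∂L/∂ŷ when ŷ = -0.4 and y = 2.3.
∂L/∂ŷ = -5.4

∂L/∂ŷ = 2(ŷ - y) = 2(-0.4 - 2.3) = 2(-2.7) = -5.4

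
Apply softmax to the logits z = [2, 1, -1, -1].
p = [0.6815, 0.2507, 0.0339, 0.0339]

exp(z) = [7.389, 2.718, 0.3679, 0.3679]
Sum = 10.84
p = [0.6815, 0.2507, 0.0339, 0.0339]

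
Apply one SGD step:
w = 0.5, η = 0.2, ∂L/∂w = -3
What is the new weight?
w_new = 1.1

w_new = w - η·∂L/∂w = 0.5 - 0.2×(-3) = 0.5 - (-0.6) = 1.1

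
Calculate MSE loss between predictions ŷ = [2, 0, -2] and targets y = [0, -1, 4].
MSE = 13.67

MSE = (1/3)((2-0)² + (0--1)² + (-2-4)²) = (1/3)(4 + 1 + 36) = 13.67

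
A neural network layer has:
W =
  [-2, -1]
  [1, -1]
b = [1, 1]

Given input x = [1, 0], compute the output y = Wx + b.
y = [-1, 2]

Wx = [-2×1 + -1×0, 1×1 + -1×0]
   = [-2, 1]
y = Wx + b = [-2 + 1, 1 + 1] = [-1, 2]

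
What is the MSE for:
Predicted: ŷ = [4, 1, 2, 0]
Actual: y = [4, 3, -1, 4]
MSE = 7.25

MSE = (1/4)((4-4)² + (1-3)² + (2--1)² + (0-4)²) = (1/4)(0 + 4 + 9 + 16) = 7.25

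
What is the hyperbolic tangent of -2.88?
-0.9937

tanh(-2.88) = (e^(-2.88) - e^(2.88))/(e^(-2.88) + e^(2.88)) = -0.9937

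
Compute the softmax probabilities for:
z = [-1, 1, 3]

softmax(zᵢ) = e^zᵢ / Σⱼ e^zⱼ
p = [0.0159, 0.1173, 0.8668]

exp(z) = [0.3679, 2.718, 20.09]
Sum = 23.17
p = [0.0159, 0.1173, 0.8668]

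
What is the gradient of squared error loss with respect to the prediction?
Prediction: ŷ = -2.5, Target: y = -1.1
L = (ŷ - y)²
∂L/∂ŷ = -2.8

∂L/∂ŷ = 2(ŷ - y) = 2(-2.5 - -1.1) = 2(-1.4) = -2.8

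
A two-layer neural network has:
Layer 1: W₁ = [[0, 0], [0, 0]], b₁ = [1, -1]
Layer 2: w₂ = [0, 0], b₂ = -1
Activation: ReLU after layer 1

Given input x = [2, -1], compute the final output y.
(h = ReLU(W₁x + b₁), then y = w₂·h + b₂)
y = -1

Layer 1 pre-activation: z₁ = [1, -1]
After ReLU: h = [1, 0]
Layer 2 output: y = 0×1 + 0×0 + -1 = -1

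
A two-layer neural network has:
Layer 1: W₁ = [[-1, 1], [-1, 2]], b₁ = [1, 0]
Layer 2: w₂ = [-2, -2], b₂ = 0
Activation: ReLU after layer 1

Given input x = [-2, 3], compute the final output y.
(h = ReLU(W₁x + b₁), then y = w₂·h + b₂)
y = -28

Layer 1 pre-activation: z₁ = [6, 8]
After ReLU: h = [6, 8]
Layer 2 output: y = -2×6 + -2×8 + 0 = -28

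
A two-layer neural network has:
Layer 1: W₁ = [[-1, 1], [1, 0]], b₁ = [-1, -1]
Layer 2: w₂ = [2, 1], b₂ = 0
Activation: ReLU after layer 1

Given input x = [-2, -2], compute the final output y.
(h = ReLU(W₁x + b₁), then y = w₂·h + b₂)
y = 0

Layer 1 pre-activation: z₁ = [-1, -3]
After ReLU: h = [0, 0]
Layer 2 output: y = 2×0 + 1×0 + 0 = 0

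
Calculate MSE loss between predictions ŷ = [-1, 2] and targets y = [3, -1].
MSE = 12.5

MSE = (1/2)((-1-3)² + (2--1)²) = (1/2)(16 + 9) = 12.5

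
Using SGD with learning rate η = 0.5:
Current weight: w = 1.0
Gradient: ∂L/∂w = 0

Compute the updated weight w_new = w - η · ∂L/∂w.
w_new = 1

w_new = w - η·∂L/∂w = 1.0 - 0.5×(0) = 1.0 - (0) = 1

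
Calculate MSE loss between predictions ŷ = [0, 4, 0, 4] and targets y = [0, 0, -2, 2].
MSE = 6

MSE = (1/4)((0-0)² + (4-0)² + (0--2)² + (4-2)²) = (1/4)(0 + 16 + 4 + 4) = 6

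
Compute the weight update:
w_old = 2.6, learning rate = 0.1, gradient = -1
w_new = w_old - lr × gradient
w_new = 2.7

w_new = w - η·∂L/∂w = 2.6 - 0.1×(-1) = 2.6 - (-0.1) = 2.7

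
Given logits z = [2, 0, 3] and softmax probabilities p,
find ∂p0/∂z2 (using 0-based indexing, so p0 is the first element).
∂p0/∂z2 = -0.183

p = softmax(z) = [0.2595, 0.03512, 0.7054]
p0 = 0.2595, p2 = 0.7054

∂p0/∂z2 = -p0 × p2 = -0.2595 × 0.7054 = -0.183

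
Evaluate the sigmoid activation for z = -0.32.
0.4207

sigmoid(-0.32) = 1/(1 + e^(0.32)) = 1/(1 + 1.377) = 0.4207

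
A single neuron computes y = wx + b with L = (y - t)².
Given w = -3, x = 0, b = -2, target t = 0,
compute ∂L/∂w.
∂L/∂w = 0

y = wx + b = (-3)(0) + -2 = -2
∂L/∂y = 2(y - t) = 2(-2 - 0) = -4
∂y/∂w = x = 0
∂L/∂w = ∂L/∂y · ∂y/∂w = -4 × 0 = 0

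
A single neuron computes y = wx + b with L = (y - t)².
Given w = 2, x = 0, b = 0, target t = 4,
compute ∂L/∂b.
∂L/∂b = -8

y = wx + b = (2)(0) + 0 = 0
∂L/∂y = 2(y - t) = 2(0 - 4) = -8
∂y/∂b = 1
∂L/∂b = ∂L/∂y · ∂y/∂b = -8 × 1 = -8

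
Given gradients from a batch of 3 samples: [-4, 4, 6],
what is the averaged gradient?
Average gradient = 2

Average = (1/3)(-4 + 4 + 6) = 6/3 = 2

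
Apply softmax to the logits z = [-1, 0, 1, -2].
p = [0.0871, 0.2369, 0.6439, 0.0321]

exp(z) = [0.3679, 1, 2.718, 0.1353]
Sum = 4.221
p = [0.0871, 0.2369, 0.6439, 0.0321]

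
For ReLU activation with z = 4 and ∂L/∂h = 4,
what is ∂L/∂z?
∂L/∂z = 4

h = ReLU(4) = 4
Since z > 0: ∂h/∂z = 1
∂L/∂z = ∂L/∂h · ∂h/∂z = 4 × 1 = 4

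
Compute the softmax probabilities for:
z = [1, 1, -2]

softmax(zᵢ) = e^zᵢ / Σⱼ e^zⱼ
p = [0.4879, 0.4879, 0.0243]

exp(z) = [2.718, 2.718, 0.1353]
Sum = 5.572
p = [0.4879, 0.4879, 0.0243]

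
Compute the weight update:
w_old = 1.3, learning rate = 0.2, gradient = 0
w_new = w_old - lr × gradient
w_new = 1.3

w_new = w - η·∂L/∂w = 1.3 - 0.2×(0) = 1.3 - (0) = 1.3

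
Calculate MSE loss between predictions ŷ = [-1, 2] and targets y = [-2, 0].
MSE = 2.5

MSE = (1/2)((-1--2)² + (2-0)²) = (1/2)(1 + 4) = 2.5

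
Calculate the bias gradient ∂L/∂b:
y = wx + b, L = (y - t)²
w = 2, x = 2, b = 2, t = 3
∂L/∂b = 6

y = wx + b = (2)(2) + 2 = 6
∂L/∂y = 2(y - t) = 2(6 - 3) = 6
∂y/∂b = 1
∂L/∂b = ∂L/∂y · ∂y/∂b = 6 × 1 = 6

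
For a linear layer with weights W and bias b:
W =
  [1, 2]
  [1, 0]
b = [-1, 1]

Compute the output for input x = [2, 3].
y = [7, 3]

Wx = [1×2 + 2×3, 1×2 + 0×3]
   = [8, 2]
y = Wx + b = [8 + -1, 2 + 1] = [7, 3]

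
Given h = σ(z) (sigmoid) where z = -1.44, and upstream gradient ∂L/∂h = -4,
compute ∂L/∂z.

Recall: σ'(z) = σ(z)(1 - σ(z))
∂L/∂z = -0.6194

σ(-1.44) = 0.1915
σ'(-1.44) = σ(-1.44)(1 - σ(-1.44)) = 0.1915 × 0.8085 = 0.1549
∂L/∂z = ∂L/∂h · σ'(z) = -4 × 0.1549 = -0.6194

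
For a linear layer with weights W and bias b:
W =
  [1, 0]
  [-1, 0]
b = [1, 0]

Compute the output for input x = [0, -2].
y = [1, 0]

Wx = [1×0 + 0×-2, -1×0 + 0×-2]
   = [0, 0]
y = Wx + b = [0 + 1, 0 + 0] = [1, 0]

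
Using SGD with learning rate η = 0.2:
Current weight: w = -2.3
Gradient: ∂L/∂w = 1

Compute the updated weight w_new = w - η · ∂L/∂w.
w_new = -2.5

w_new = w - η·∂L/∂w = -2.3 - 0.2×(1) = -2.3 - (0.2) = -2.5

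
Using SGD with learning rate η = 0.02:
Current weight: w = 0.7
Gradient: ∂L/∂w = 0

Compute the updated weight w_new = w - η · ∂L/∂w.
w_new = 0.7

w_new = w - η·∂L/∂w = 0.7 - 0.02×(0) = 0.7 - (0) = 0.7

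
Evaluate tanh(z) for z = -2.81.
-0.9928

tanh(-2.81) = (e^(-2.81) - e^(2.81))/(e^(-2.81) + e^(2.81)) = -0.9928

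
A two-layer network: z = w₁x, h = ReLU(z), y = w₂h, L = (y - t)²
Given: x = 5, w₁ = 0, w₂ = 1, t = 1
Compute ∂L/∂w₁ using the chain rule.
∂L/∂w₁ = 0

Forward pass:
z = w₁x = 0×5 = 0
h = ReLU(0) = 0
y = w₂h = 1×0 = 0

Backward pass:
∂L/∂y = 2(y - t) = 2(0 - 1) = -2
∂y/∂h = w₂ = 1
∂h/∂z = 0 (ReLU derivative)
∂z/∂w₁ = x = 5

∂L/∂w₁ = -2 × 1 × 0 × 5 = 0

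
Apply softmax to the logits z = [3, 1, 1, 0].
p = [0.7573, 0.1025, 0.1025, 0.0377]

exp(z) = [20.09, 2.718, 2.718, 1]
Sum = 26.52
p = [0.7573, 0.1025, 0.1025, 0.0377]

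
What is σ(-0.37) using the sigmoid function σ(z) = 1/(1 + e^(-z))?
0.4085

sigmoid(-0.37) = 1/(1 + e^(0.37)) = 1/(1 + 1.448) = 0.4085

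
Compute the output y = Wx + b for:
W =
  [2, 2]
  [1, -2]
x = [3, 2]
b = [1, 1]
y = [11, 0]

Wx = [2×3 + 2×2, 1×3 + -2×2]
   = [10, -1]
y = Wx + b = [10 + 1, -1 + 1] = [11, 0]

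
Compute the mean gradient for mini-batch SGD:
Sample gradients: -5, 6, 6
Average gradient = 2.333

Average = (1/3)(-5 + 6 + 6) = 7/3 = 2.333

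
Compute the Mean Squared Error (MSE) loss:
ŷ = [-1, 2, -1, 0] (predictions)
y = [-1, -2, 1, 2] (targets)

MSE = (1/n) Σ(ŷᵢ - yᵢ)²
MSE = 6

MSE = (1/4)((-1--1)² + (2--2)² + (-1-1)² + (0-2)²) = (1/4)(0 + 16 + 4 + 4) = 6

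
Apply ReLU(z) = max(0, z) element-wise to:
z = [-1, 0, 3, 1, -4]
h = [0, 0, 3, 1, 0]

ReLU applied element-wise: max(0,-1)=0, max(0,0)=0, max(0,3)=3, max(0,1)=1, max(0,-4)=0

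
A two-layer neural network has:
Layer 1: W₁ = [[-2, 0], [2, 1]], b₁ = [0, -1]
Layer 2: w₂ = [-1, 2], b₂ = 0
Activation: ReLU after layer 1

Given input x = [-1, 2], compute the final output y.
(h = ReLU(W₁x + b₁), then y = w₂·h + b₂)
y = -2

Layer 1 pre-activation: z₁ = [2, -1]
After ReLU: h = [2, 0]
Layer 2 output: y = -1×2 + 2×0 + 0 = -2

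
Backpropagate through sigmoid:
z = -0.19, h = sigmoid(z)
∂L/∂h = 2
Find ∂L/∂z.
∂L/∂z = 0.4955

σ(-0.19) = 0.4526
σ'(-0.19) = σ(-0.19)(1 - σ(-0.19)) = 0.4526 × 0.5474 = 0.2478
∂L/∂z = ∂L/∂h · σ'(z) = 2 × 0.2478 = 0.4955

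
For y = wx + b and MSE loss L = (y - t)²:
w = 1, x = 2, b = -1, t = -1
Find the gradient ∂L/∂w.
∂L/∂w = 8

y = wx + b = (1)(2) + -1 = 1
∂L/∂y = 2(y - t) = 2(1 - -1) = 4
∂y/∂w = x = 2
∂L/∂w = ∂L/∂y · ∂y/∂w = 4 × 2 = 8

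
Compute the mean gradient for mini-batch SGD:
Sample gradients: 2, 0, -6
Average gradient = -1.333

Average = (1/3)(2 + 0 + -6) = -4/3 = -1.333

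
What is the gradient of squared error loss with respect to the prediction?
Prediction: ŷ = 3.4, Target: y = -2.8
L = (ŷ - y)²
∂L/∂ŷ = 12.4

∂L/∂ŷ = 2(ŷ - y) = 2(3.4 - -2.8) = 2(6.2) = 12.4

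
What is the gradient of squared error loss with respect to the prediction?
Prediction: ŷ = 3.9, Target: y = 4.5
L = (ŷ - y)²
∂L/∂ŷ = -1.2

∂L/∂ŷ = 2(ŷ - y) = 2(3.9 - 4.5) = 2(-0.6) = -1.2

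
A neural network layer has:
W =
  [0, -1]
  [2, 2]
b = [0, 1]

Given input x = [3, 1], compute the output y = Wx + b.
y = [-1, 9]

Wx = [0×3 + -1×1, 2×3 + 2×1]
   = [-1, 8]
y = Wx + b = [-1 + 0, 8 + 1] = [-1, 9]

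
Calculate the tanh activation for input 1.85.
0.9517

tanh(1.85) = (e^(1.85) - e^(-1.85))/(e^(1.85) + e^(-1.85)) = 0.9517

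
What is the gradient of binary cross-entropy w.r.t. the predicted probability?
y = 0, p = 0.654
∂L/∂p = 2.89

∂L/∂p = -y/p + (1-y)/(1-p) = 0 + 1/0.346 = 2.89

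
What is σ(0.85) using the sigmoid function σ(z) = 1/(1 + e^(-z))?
0.7006

sigmoid(0.85) = 1/(1 + e^(-0.85)) = 1/(1 + 0.4274) = 0.7006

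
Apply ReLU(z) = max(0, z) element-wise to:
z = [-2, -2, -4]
h = [0, 0, 0]

ReLU applied element-wise: max(0,-2)=0, max(0,-2)=0, max(0,-4)=0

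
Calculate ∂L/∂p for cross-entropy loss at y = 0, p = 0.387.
∂L/∂p = 1.631

∂L/∂p = -y/p + (1-y)/(1-p) = 0 + 1/0.613 = 1.631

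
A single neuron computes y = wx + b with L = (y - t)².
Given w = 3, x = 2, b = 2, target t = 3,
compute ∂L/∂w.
∂L/∂w = 20

y = wx + b = (3)(2) + 2 = 8
∂L/∂y = 2(y - t) = 2(8 - 3) = 10
∂y/∂w = x = 2
∂L/∂w = ∂L/∂y · ∂y/∂w = 10 × 2 = 20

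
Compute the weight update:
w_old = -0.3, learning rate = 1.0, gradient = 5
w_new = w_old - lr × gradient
w_new = -5.3

w_new = w - η·∂L/∂w = -0.3 - 1.0×(5) = -0.3 - (5) = -5.3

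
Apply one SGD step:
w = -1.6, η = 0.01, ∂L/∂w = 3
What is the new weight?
w_new = -1.63

w_new = w - η·∂L/∂w = -1.6 - 0.01×(3) = -1.6 - (0.03) = -1.63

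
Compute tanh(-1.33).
-0.8692

tanh(-1.33) = (e^(-1.33) - e^(1.33))/(e^(-1.33) + e^(1.33)) = -0.8692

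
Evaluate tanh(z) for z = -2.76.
-0.992

tanh(-2.76) = (e^(-2.76) - e^(2.76))/(e^(-2.76) + e^(2.76)) = -0.992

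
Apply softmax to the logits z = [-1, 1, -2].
p = [0.1142, 0.8438, 0.042]

exp(z) = [0.3679, 2.718, 0.1353]
Sum = 3.221
p = [0.1142, 0.8438, 0.042]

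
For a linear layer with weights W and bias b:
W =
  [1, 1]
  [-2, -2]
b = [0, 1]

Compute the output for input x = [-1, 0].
y = [-1, 3]

Wx = [1×-1 + 1×0, -2×-1 + -2×0]
   = [-1, 2]
y = Wx + b = [-1 + 0, 2 + 1] = [-1, 3]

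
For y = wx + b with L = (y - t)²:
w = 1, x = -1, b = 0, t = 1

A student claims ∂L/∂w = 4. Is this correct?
Correct

y = (1)(-1) + 0 = -1
∂L/∂y = 2(y - t) = 2(-1 - 1) = -4
∂y/∂w = x = -1
∂L/∂w = -4 × -1 = 4

Claimed value: 4
Correct: The correct gradient is 4.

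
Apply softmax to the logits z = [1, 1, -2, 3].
p = [0.1059, 0.1059, 0.0053, 0.7828]

exp(z) = [2.718, 2.718, 0.1353, 20.09]
Sum = 25.66
p = [0.1059, 0.1059, 0.0053, 0.7828]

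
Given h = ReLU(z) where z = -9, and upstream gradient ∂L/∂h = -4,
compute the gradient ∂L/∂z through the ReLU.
∂L/∂z = 0

h = ReLU(-9) = 0
Since z < 0: ∂h/∂z = 0
∂L/∂z = ∂L/∂h · ∂h/∂z = -4 × 0 = 0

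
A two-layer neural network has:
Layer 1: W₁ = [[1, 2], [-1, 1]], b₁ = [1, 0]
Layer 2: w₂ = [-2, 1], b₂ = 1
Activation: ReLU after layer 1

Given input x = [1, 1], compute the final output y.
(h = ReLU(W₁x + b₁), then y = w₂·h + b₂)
y = -7

Layer 1 pre-activation: z₁ = [4, 0]
After ReLU: h = [4, 0]
Layer 2 output: y = -2×4 + 1×0 + 1 = -7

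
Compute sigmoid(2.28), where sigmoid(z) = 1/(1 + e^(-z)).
0.9072

sigmoid(2.28) = 1/(1 + e^(-2.28)) = 1/(1 + 0.1023) = 0.9072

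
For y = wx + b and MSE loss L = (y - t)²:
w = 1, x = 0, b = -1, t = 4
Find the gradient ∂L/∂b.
∂L/∂b = -10

y = wx + b = (1)(0) + -1 = -1
∂L/∂y = 2(y - t) = 2(-1 - 4) = -10
∂y/∂b = 1
∂L/∂b = ∂L/∂y · ∂y/∂b = -10 × 1 = -10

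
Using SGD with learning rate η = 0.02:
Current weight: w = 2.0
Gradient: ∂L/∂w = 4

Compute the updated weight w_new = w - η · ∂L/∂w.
w_new = 1.92

w_new = w - η·∂L/∂w = 2.0 - 0.02×(4) = 2.0 - (0.08) = 1.92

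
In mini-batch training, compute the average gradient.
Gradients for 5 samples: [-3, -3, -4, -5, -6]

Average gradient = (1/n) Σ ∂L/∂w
Average gradient = -4.2

Average = (1/5)(-3 + -3 + -4 + -5 + -6) = -21/5 = -4.2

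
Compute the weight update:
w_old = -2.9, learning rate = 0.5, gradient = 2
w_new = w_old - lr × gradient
w_new = -3.9

w_new = w - η·∂L/∂w = -2.9 - 0.5×(2) = -2.9 - (1) = -3.9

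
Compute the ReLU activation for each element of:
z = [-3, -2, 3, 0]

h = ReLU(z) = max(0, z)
h = [0, 0, 3, 0]

ReLU applied element-wise: max(0,-3)=0, max(0,-2)=0, max(0,3)=3, max(0,0)=0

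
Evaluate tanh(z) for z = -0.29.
-0.2821

tanh(-0.29) = (e^(-0.29) - e^(0.29))/(e^(-0.29) + e^(0.29)) = -0.2821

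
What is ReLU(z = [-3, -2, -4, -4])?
h = [0, 0, 0, 0]

ReLU applied element-wise: max(0,-3)=0, max(0,-2)=0, max(0,-4)=0, max(0,-4)=0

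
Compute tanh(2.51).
0.9869

tanh(2.51) = (e^(2.51) - e^(-2.51))/(e^(2.51) + e^(-2.51)) = 0.9869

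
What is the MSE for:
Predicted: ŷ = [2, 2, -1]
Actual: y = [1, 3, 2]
MSE = 3.667

MSE = (1/3)((2-1)² + (2-3)² + (-1-2)²) = (1/3)(1 + 1 + 9) = 3.667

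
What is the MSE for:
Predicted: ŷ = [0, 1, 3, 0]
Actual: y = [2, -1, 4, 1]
MSE = 2.5

MSE = (1/4)((0-2)² + (1--1)² + (3-4)² + (0-1)²) = (1/4)(4 + 4 + 1 + 1) = 2.5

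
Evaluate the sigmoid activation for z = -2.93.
0.05069

sigmoid(-2.93) = 1/(1 + e^(2.93)) = 1/(1 + 18.73) = 0.05069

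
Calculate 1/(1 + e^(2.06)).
0.113

sigmoid(-2.06) = 1/(1 + e^(2.06)) = 1/(1 + 7.846) = 0.113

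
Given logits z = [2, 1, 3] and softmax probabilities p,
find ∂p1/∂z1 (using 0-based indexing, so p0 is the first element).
∂p1/∂z1 = 0.08193

p = softmax(z) = [0.2447, 0.09003, 0.6652]
p1 = 0.09003

∂p1/∂z1 = p1(1 - p1) = 0.09003 × (1 - 0.09003) = 0.08193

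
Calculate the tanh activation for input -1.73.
-0.9391

tanh(-1.73) = (e^(-1.73) - e^(1.73))/(e^(-1.73) + e^(1.73)) = -0.9391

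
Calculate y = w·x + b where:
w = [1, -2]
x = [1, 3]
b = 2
y = -3

y = (1)(1) + (-2)(3) + 2 = -3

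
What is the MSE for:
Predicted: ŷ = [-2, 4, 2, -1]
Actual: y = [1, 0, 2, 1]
MSE = 7.25

MSE = (1/4)((-2-1)² + (4-0)² + (2-2)² + (-1-1)²) = (1/4)(9 + 16 + 0 + 4) = 7.25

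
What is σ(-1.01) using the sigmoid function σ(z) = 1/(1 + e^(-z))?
0.267

sigmoid(-1.01) = 1/(1 + e^(1.01)) = 1/(1 + 2.746) = 0.267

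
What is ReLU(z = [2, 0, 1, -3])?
h = [2, 0, 1, 0]

ReLU applied element-wise: max(0,2)=2, max(0,0)=0, max(0,1)=1, max(0,-3)=0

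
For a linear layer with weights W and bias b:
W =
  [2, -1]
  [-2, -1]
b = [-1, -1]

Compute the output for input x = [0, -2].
y = [1, 1]

Wx = [2×0 + -1×-2, -2×0 + -1×-2]
   = [2, 2]
y = Wx + b = [2 + -1, 2 + -1] = [1, 1]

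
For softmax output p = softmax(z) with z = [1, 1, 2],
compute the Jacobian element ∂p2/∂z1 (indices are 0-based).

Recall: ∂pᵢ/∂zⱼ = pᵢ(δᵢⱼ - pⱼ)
∂p2/∂z1 = -0.1221

p = softmax(z) = [0.2119, 0.2119, 0.5761]
p2 = 0.5761, p1 = 0.2119

∂p2/∂z1 = -p2 × p1 = -0.5761 × 0.2119 = -0.1221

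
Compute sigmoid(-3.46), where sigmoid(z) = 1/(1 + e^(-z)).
0.03047

sigmoid(-3.46) = 1/(1 + e^(3.46)) = 1/(1 + 31.82) = 0.03047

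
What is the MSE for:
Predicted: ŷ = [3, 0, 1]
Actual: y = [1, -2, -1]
MSE = 4

MSE = (1/3)((3-1)² + (0--2)² + (1--1)²) = (1/3)(4 + 4 + 4) = 4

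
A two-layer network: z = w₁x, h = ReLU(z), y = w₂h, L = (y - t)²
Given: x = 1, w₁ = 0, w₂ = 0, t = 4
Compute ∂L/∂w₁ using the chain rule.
∂L/∂w₁ = 0

Forward pass:
z = w₁x = 0×1 = 0
h = ReLU(0) = 0
y = w₂h = 0×0 = 0

Backward pass:
∂L/∂y = 2(y - t) = 2(0 - 4) = -8
∂y/∂h = w₂ = 0
∂h/∂z = 0 (ReLU derivative)
∂z/∂w₁ = x = 1

∂L/∂w₁ = -8 × 0 × 0 × 1 = 0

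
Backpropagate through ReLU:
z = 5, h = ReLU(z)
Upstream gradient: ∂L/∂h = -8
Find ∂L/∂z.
∂L/∂z = -8

h = ReLU(5) = 5
Since z > 0: ∂h/∂z = 1
∂L/∂z = ∂L/∂h · ∂h/∂z = -8 × 1 = -8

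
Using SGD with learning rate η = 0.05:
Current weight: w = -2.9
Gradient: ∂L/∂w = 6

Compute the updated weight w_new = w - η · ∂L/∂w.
w_new = -3.2

w_new = w - η·∂L/∂w = -2.9 - 0.05×(6) = -2.9 - (0.3) = -3.2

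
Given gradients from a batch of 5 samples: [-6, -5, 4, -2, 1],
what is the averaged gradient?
Average gradient = -1.6

Average = (1/5)(-6 + -5 + 4 + -2 + 1) = -8/5 = -1.6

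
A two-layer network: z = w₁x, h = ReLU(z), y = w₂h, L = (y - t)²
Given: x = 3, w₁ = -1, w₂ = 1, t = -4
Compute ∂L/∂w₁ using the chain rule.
∂L/∂w₁ = 0

Forward pass:
z = w₁x = -1×3 = -3
h = ReLU(-3) = 0
y = w₂h = 1×0 = 0

Backward pass:
∂L/∂y = 2(y - t) = 2(0 - -4) = 8
∂y/∂h = w₂ = 1
∂h/∂z = 0 (ReLU derivative)
∂z/∂w₁ = x = 3

∂L/∂w₁ = 8 × 1 × 0 × 3 = 0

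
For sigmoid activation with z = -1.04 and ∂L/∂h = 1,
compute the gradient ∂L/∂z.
∂L/∂z = 0.193

σ(-1.04) = 0.2611
σ'(-1.04) = σ(-1.04)(1 - σ(-1.04)) = 0.2611 × 0.7389 = 0.193
∂L/∂z = ∂L/∂h · σ'(z) = 1 × 0.193 = 0.193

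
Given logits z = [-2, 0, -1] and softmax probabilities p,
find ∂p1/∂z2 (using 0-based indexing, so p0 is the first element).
∂p1/∂z2 = -0.1628

p = softmax(z) = [0.09003, 0.6652, 0.2447]
p1 = 0.6652, p2 = 0.2447

∂p1/∂z2 = -p1 × p2 = -0.6652 × 0.2447 = -0.1628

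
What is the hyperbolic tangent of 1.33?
0.8692

tanh(1.33) = (e^(1.33) - e^(-1.33))/(e^(1.33) + e^(-1.33)) = 0.8692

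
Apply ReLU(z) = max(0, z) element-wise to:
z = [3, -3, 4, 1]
h = [3, 0, 4, 1]

ReLU applied element-wise: max(0,3)=3, max(0,-3)=0, max(0,4)=4, max(0,1)=1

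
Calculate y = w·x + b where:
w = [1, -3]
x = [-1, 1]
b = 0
y = -4

y = (1)(-1) + (-3)(1) + 0 = -4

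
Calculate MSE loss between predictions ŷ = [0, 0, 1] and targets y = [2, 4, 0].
MSE = 7

MSE = (1/3)((0-2)² + (0-4)² + (1-0)²) = (1/3)(4 + 16 + 1) = 7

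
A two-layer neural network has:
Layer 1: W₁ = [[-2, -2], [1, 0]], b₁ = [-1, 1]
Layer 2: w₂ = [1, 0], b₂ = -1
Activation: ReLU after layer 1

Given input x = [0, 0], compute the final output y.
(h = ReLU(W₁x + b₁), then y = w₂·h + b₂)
y = -1

Layer 1 pre-activation: z₁ = [-1, 1]
After ReLU: h = [0, 1]
Layer 2 output: y = 1×0 + 0×1 + -1 = -1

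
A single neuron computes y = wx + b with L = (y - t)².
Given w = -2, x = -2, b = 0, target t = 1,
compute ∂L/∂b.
∂L/∂b = 6

y = wx + b = (-2)(-2) + 0 = 4
∂L/∂y = 2(y - t) = 2(4 - 1) = 6
∂y/∂b = 1
∂L/∂b = ∂L/∂y · ∂y/∂b = 6 × 1 = 6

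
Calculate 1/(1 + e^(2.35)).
0.08707

sigmoid(-2.35) = 1/(1 + e^(2.35)) = 1/(1 + 10.49) = 0.08707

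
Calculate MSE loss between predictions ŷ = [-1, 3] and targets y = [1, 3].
MSE = 2

MSE = (1/2)((-1-1)² + (3-3)²) = (1/2)(4 + 0) = 2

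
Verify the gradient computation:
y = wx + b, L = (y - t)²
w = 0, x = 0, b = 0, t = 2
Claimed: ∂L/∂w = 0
Correct

y = (0)(0) + 0 = 0
∂L/∂y = 2(y - t) = 2(0 - 2) = -4
∂y/∂w = x = 0
∂L/∂w = -4 × 0 = 0

Claimed value: 0
Correct: The correct gradient is 0.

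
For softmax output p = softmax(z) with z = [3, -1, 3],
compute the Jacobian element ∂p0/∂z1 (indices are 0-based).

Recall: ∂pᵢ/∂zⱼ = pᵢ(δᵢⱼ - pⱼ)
∂p0/∂z1 = -0.004496

p = softmax(z) = [0.4955, 0.009075, 0.4955]
p0 = 0.4955, p1 = 0.009075

∂p0/∂z1 = -p0 × p1 = -0.4955 × 0.009075 = -0.004496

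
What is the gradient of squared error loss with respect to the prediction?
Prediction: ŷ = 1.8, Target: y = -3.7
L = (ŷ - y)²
∂L/∂ŷ = 11.0

∂L/∂ŷ = 2(ŷ - y) = 2(1.8 - -3.7) = 2(5.5) = 11.0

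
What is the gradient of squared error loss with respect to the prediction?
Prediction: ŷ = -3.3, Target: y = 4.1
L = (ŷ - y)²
∂L/∂ŷ = -14.8

∂L/∂ŷ = 2(ŷ - y) = 2(-3.3 - 4.1) = 2(-7.4) = -14.8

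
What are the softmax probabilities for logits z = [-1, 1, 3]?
p = [0.0159, 0.1173, 0.8668]

exp(z) = [0.3679, 2.718, 20.09]
Sum = 23.17
p = [0.0159, 0.1173, 0.8668]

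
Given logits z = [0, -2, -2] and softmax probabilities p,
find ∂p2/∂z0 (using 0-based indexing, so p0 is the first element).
∂p2/∂z0 = -0.08382

p = softmax(z) = [0.787, 0.1065, 0.1065]
p2 = 0.1065, p0 = 0.787

∂p2/∂z0 = -p2 × p0 = -0.1065 × 0.787 = -0.08382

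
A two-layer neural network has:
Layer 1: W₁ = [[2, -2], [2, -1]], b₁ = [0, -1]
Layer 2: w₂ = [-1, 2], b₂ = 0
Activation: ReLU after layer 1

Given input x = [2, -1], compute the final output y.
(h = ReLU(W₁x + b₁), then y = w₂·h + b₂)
y = 2

Layer 1 pre-activation: z₁ = [6, 4]
After ReLU: h = [6, 4]
Layer 2 output: y = -1×6 + 2×4 + 0 = 2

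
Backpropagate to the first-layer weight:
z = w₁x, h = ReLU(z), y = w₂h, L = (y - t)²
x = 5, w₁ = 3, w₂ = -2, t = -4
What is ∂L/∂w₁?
∂L/∂w₁ = 520

Forward pass:
z = w₁x = 3×5 = 15
h = ReLU(15) = 15
y = w₂h = -2×15 = -30

Backward pass:
∂L/∂y = 2(y - t) = 2(-30 - -4) = -52
∂y/∂h = w₂ = -2
∂h/∂z = 1 (ReLU derivative)
∂z/∂w₁ = x = 5

∂L/∂w₁ = -52 × -2 × 1 × 5 = 520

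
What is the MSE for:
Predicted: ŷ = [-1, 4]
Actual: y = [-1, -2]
MSE = 18

MSE = (1/2)((-1--1)² + (4--2)²) = (1/2)(0 + 36) = 18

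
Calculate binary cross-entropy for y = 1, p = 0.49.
L = 0.7133

L = -1·log(0.49) - 0·log(0.51) = -log(0.49) = 0.7133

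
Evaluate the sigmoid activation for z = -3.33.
0.03456

sigmoid(-3.33) = 1/(1 + e^(3.33)) = 1/(1 + 27.94) = 0.03456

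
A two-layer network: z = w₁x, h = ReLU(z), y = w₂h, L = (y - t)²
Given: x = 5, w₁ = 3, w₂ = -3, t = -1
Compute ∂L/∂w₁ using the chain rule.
∂L/∂w₁ = 1320

Forward pass:
z = w₁x = 3×5 = 15
h = ReLU(15) = 15
y = w₂h = -3×15 = -45

Backward pass:
∂L/∂y = 2(y - t) = 2(-45 - -1) = -88
∂y/∂h = w₂ = -3
∂h/∂z = 1 (ReLU derivative)
∂z/∂w₁ = x = 5

∂L/∂w₁ = -88 × -3 × 1 × 5 = 1320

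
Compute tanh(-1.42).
-0.8896

tanh(-1.42) = (e^(-1.42) - e^(1.42))/(e^(-1.42) + e^(1.42)) = -0.8896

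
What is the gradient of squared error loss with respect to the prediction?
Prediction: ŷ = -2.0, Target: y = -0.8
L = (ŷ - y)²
∂L/∂ŷ = -2.4

∂L/∂ŷ = 2(ŷ - y) = 2(-2.0 - -0.8) = 2(-1.2) = -2.4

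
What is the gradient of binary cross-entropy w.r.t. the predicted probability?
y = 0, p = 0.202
∂L/∂p = 1.253

∂L/∂p = -y/p + (1-y)/(1-p) = 0 + 1/0.798 = 1.253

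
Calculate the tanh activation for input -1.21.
-0.8367

tanh(-1.21) = (e^(-1.21) - e^(1.21))/(e^(-1.21) + e^(1.21)) = -0.8367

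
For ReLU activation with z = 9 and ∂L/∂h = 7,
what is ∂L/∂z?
∂L/∂z = 7

h = ReLU(9) = 9
Since z > 0: ∂h/∂z = 1
∂L/∂z = ∂L/∂h · ∂h/∂z = 7 × 1 = 7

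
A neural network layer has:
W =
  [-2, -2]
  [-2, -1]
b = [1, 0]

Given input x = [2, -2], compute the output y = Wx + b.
y = [1, -2]

Wx = [-2×2 + -2×-2, -2×2 + -1×-2]
   = [0, -2]
y = Wx + b = [0 + 1, -2 + 0] = [1, -2]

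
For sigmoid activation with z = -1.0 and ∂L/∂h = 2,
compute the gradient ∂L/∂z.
∂L/∂z = 0.3932

σ(-1.0) = 0.2689
σ'(-1.0) = σ(-1.0)(1 - σ(-1.0)) = 0.2689 × 0.7311 = 0.1966
∂L/∂z = ∂L/∂h · σ'(z) = 2 × 0.1966 = 0.3932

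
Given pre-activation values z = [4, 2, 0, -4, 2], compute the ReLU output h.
h = [4, 2, 0, 0, 2]

ReLU applied element-wise: max(0,4)=4, max(0,2)=2, max(0,0)=0, max(0,-4)=0, max(0,2)=2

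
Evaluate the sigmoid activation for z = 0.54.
0.6318

sigmoid(0.54) = 1/(1 + e^(-0.54)) = 1/(1 + 0.5827) = 0.6318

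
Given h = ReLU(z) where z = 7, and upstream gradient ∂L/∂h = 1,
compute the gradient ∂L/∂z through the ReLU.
∂L/∂z = 1

h = ReLU(7) = 7
Since z > 0: ∂h/∂z = 1
∂L/∂z = ∂L/∂h · ∂h/∂z = 1 × 1 = 1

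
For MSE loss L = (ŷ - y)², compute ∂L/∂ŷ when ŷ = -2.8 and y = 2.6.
∂L/∂ŷ = -10.8

∂L/∂ŷ = 2(ŷ - y) = 2(-2.8 - 2.6) = 2(-5.4) = -10.8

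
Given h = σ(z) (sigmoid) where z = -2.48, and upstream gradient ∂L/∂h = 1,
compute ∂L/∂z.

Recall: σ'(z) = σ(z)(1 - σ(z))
∂L/∂z = 0.0713

σ(-2.48) = 0.07727
σ'(-2.48) = σ(-2.48)(1 - σ(-2.48)) = 0.07727 × 0.9227 = 0.0713
∂L/∂z = ∂L/∂h · σ'(z) = 1 × 0.0713 = 0.0713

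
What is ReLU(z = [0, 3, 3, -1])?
h = [0, 3, 3, 0]

ReLU applied element-wise: max(0,0)=0, max(0,3)=3, max(0,3)=3, max(0,-1)=0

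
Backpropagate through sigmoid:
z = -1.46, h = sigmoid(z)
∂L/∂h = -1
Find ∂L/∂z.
∂L/∂z = -0.1529

σ(-1.46) = 0.1885
σ'(-1.46) = σ(-1.46)(1 - σ(-1.46)) = 0.1885 × 0.8115 = 0.1529
∂L/∂z = ∂L/∂h · σ'(z) = -1 × 0.1529 = -0.1529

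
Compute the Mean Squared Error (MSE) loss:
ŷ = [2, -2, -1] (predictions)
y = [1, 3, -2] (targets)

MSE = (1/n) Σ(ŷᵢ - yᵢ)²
MSE = 9

MSE = (1/3)((2-1)² + (-2-3)² + (-1--2)²) = (1/3)(1 + 25 + 1) = 9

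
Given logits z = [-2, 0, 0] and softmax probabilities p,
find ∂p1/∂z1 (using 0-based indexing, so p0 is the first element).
∂p1/∂z1 = 0.249

p = softmax(z) = [0.06338, 0.4683, 0.4683]
p1 = 0.4683

∂p1/∂z1 = p1(1 - p1) = 0.4683 × (1 - 0.4683) = 0.249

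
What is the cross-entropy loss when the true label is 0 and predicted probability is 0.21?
L = 0.2357

L = -0·log(0.21) - 1·log(0.79) = -log(0.79) = 0.2357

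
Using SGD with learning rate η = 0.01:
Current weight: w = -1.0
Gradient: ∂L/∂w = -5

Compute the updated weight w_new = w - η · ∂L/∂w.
w_new = -0.95

w_new = w - η·∂L/∂w = -1.0 - 0.01×(-5) = -1.0 - (-0.05) = -0.95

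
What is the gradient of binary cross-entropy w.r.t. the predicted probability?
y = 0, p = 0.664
∂L/∂p = 2.976

∂L/∂p = -y/p + (1-y)/(1-p) = 0 + 1/0.336 = 2.976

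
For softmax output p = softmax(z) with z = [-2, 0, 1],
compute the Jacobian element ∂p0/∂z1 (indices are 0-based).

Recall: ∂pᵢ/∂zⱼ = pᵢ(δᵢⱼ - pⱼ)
∂p0/∂z1 = -0.009113

p = softmax(z) = [0.03512, 0.2595, 0.7054]
p0 = 0.03512, p1 = 0.2595

∂p0/∂z1 = -p0 × p1 = -0.03512 × 0.2595 = -0.009113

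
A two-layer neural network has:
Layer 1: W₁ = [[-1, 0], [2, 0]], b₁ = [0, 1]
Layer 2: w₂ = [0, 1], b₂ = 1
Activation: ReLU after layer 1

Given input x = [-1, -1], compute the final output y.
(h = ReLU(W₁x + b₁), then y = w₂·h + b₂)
y = 1

Layer 1 pre-activation: z₁ = [1, -1]
After ReLU: h = [1, 0]
Layer 2 output: y = 0×1 + 1×0 + 1 = 1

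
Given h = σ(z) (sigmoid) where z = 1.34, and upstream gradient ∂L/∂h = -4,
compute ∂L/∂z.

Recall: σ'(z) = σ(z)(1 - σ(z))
∂L/∂z = -0.6578

σ(1.34) = 0.7925
σ'(1.34) = σ(1.34)(1 - σ(1.34)) = 0.7925 × 0.2075 = 0.1644
∂L/∂z = ∂L/∂h · σ'(z) = -4 × 0.1644 = -0.6578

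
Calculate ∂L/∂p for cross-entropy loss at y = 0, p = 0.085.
∂L/∂p = 1.093

∂L/∂p = -y/p + (1-y)/(1-p) = 0 + 1/0.915 = 1.093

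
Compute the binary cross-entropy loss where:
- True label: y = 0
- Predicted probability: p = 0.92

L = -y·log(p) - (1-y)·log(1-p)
L = 2.526

L = -0·log(0.92) - 1·log(0.08) = -log(0.08) = 2.526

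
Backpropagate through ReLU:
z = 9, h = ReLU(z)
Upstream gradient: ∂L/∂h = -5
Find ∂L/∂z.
∂L/∂z = -5

h = ReLU(9) = 9
Since z > 0: ∂h/∂z = 1
∂L/∂z = ∂L/∂h · ∂h/∂z = -5 × 1 = -5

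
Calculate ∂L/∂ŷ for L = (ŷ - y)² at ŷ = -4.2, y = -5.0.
∂L/∂ŷ = 1.6

∂L/∂ŷ = 2(ŷ - y) = 2(-4.2 - -5.0) = 2(0.8) = 1.6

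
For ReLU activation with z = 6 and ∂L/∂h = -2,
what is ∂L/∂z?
∂L/∂z = -2

h = ReLU(6) = 6
Since z > 0: ∂h/∂z = 1
∂L/∂z = ∂L/∂h · ∂h/∂z = -2 × 1 = -2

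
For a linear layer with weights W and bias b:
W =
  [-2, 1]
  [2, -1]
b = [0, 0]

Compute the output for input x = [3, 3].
y = [-3, 3]

Wx = [-2×3 + 1×3, 2×3 + -1×3]
   = [-3, 3]
y = Wx + b = [-3 + 0, 3 + 0] = [-3, 3]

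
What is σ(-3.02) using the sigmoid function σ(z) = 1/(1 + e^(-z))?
0.04653

sigmoid(-3.02) = 1/(1 + e^(3.02)) = 1/(1 + 20.49) = 0.04653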